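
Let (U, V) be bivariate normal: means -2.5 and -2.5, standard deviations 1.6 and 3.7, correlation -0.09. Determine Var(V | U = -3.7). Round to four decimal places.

13.5791

The conditional variance in a bivariate normal is σ_V²(1 − ρ²), independent of x.
Var(V | U=-3.7) = (3.7)²·(1 − (-0.09)²) = 13.69·0.9919 = 13.5791.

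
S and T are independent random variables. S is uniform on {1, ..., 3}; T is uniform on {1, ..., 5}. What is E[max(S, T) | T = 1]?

2

Outcomes with T = 1: (1,1), (2,1), (3,1), each with probability 1/15.
E[max(S, T) | T = 1] = (1 + 2 + 3) / 3 = 2.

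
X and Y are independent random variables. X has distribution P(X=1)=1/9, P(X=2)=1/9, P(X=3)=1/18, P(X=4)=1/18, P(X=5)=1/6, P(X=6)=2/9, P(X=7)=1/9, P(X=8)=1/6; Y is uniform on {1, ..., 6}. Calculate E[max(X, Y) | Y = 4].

101/18

P(Y = 4) = 1/6.
Summing max(X,Y)·P(x,y) over outcomes with Y = 4 gives 101/108.
E[max(X, Y) | Y = 4] = (101/108) / (1/6) = 101/18.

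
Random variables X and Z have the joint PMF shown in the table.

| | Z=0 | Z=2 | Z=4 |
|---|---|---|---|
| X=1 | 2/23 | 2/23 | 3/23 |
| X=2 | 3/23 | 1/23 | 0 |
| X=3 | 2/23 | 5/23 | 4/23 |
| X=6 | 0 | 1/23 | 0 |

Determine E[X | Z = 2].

P(Z = 2) = 9/23.
Σ X·P over the event = 1·(2/23) + 2·(1/23) + 3·(5/23) + 6·(1/23) = 25/23.
E[X | Z = 2] = (25/23) / (9/23) = 25/9.

25/9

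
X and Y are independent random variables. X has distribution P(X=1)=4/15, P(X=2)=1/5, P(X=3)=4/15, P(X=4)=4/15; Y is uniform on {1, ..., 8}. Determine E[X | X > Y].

P(X > Y) = 23/120.
Summing X·P(x,y) over outcomes with X > Y gives 13/20.
E[X | X > Y] = (13/20) / (23/120) = 78/23.

78/23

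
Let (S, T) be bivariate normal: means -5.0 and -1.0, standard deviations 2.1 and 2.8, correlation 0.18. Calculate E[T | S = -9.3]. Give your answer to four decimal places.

For a bivariate normal, E[T | S=x] = μ_T + ρ·(σ_T/σ_S)·(x − μ_S).
E[T | S=-9.3] = -1.0 + (0.18)·(2.8/2.1)·(-9.3 − (-5.0)) = -1.0 + (0.24)·(-4.3) = -2.0320.

-2.0320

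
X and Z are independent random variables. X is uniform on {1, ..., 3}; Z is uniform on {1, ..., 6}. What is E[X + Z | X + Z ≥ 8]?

Outcomes with X + Z ≥ 8: (2,6), (3,5), (3,6), each with probability 1/18.
E[X + Z | X + Z ≥ 8] = (8 + 8 + 9) / 3 = 25/3.

25/3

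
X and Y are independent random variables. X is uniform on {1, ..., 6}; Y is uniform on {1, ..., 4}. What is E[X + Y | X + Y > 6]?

Outcomes with X + Y > 6: (3,4), (4,3), (4,4), (5,2), (5,3), (5,4), (6,1), (6,2), (6,3), (6,4), each with probability 1/24.
E[X + Y | X + Y > 6] = (7 + 7 + 8 + 7 + 8 + 9 + 7 + 8 + 9 + 10) / 10 = 8.

8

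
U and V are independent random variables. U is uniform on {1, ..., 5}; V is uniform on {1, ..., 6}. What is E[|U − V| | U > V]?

2

Outcomes with U > V: (2,1), (3,1), (3,2), (4,1), (4,2), (4,3), (5,1), (5,2), (5,3), (5,4), each with probability 1/30.
E[|U − V| | U > V] = (1 + 2 + 1 + 3 + 2 + 1 + 4 + 3 + 2 + 1) / 10 = 2.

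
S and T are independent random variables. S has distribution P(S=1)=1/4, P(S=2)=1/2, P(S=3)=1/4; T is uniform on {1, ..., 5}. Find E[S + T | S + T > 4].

73/12

P(S + T > 4) = 3/5.
Summing (S+T)·P(x,y) over outcomes with S + T > 4 gives 73/20.
E[S + T | S + T > 4] = (73/20) / (3/5) = 73/12.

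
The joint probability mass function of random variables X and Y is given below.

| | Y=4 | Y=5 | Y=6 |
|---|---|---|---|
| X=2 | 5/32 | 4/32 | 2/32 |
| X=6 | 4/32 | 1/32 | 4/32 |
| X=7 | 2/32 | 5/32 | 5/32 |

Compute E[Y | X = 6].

P(X = 6) = 9/32.
Σ Y·P over the event = 4·(4/32) + 5·(1/32) + 6·(4/32) = 45/32.
E[Y | X = 6] = (45/32) / (9/32) = 5.

5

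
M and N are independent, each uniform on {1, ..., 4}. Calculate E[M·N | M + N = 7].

Outcomes with M + N = 7: (3,4), (4,3), each with probability 1/16.
E[M·N | M + N = 7] = (12 + 12) / 2 = 12.

12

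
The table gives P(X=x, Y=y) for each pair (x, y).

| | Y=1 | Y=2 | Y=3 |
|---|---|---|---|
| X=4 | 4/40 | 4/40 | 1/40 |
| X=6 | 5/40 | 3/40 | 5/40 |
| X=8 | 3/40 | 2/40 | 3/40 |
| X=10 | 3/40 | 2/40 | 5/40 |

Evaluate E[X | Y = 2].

P(Y = 2) = 11/40.
Σ X·P over the event = 4·(4/40) + 6·(3/40) + 8·(2/40) + 10·(2/40) = 7/4.
E[X | Y = 2] = (7/4) / (11/40) = 70/11.

70/11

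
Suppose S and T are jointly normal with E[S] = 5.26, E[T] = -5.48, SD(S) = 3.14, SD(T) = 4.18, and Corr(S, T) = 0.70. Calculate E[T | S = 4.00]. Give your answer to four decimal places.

-6.6541

The regression of T on S has slope ρ·σ_T/σ_S and passes through (μ_S, μ_T).
E[T | S=4.00] = -5.48 + (0.70)·(4.18/3.14)·(4.00 − (5.26)) = -5.48 + (0.93185)·(-1.26) = -6.6541.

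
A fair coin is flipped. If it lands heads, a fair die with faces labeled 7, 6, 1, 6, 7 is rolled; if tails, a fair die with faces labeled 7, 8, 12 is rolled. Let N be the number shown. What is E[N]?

36/5

E[N | heads] = (7+6+1+6+7)/5 = 27/5.
E[N | tails] = (7+8+12)/3 = 9.
By the law of total expectation,
E[N] = (1/2)·(27/5) + (1/2)·(9) = 36/5.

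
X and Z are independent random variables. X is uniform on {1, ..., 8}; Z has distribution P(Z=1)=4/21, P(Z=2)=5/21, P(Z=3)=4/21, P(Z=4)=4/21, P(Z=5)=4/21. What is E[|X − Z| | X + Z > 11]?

P(X + Z > 11) = 1/14.
Summing |X−Z|·P(x,y) over outcomes with X + Z > 11 gives 3/14.
E[|X − Z| | X + Z > 11] = (3/14) / (1/14) = 3.

3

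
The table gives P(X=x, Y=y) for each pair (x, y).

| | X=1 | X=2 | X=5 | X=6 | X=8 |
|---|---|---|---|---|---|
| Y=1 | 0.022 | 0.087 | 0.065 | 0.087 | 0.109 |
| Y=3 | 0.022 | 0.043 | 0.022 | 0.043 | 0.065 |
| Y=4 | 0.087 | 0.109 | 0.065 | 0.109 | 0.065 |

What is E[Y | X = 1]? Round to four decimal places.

P(X = 1) = 0.131.
Summing Y·P(X=x,Y=y) over the conditioning event gives 0.436.
E[Y | X = 1] = (0.436) / (0.131) = 3.3282.

3.3282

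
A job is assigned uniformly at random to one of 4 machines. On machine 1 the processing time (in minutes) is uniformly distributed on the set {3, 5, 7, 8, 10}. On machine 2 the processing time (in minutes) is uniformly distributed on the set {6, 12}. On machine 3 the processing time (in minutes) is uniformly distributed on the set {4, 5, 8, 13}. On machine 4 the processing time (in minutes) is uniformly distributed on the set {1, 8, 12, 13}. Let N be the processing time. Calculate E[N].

E[N | machine 1] = (3+5+7+8+10)/5 = 33/5.
E[N | machine 2] = (6+12)/2 = 9.
E[N | machine 3] = (4+5+8+13)/4 = 15/2.
E[N | machine 4] = (1+8+12+13)/4 = 17/2.
By the law of total expectation,
E[N] = (1/4)·(33/5) + (1/4)·(9) + (1/4)·(15/2) + (1/4)·(17/2) = 79/10.

79/10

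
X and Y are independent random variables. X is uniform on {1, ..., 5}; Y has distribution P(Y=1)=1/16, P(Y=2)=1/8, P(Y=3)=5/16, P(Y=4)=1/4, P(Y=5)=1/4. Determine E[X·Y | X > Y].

P(X > Y) = 3/10.
Summing XY·P(x,y) over outcomes with X > Y gives 277/80.
E[X·Y | X > Y] = (277/80) / (3/10) = 277/24.

277/24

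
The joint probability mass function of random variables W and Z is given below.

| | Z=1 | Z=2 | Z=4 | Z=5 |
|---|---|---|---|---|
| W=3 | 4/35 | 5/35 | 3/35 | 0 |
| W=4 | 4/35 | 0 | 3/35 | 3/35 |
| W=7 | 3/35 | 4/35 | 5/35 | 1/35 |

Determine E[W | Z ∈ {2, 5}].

P(Z ∈ {2, 5}) = 13/35.
Σ W·P over the event = 3·(5/35) + 4·(3/35) + 7·(4/35) + 7·(1/35) = 62/35.
E[W | Z ∈ {2, 5}] = (62/35) / (13/35) = 62/13.

62/13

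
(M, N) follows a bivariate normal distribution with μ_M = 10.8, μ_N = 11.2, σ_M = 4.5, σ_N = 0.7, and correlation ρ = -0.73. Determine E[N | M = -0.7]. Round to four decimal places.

12.5059

E[N | M=x] = μ_N + ρ(σ_N/σ_M)(x − μ_M) for jointly normal variables.
E[N | M=-0.7] = 11.2 + (-0.73)·(0.7/4.5)·(-0.7 − (10.8)) = 11.2 + (-0.11356)·(-11.5) = 12.5059.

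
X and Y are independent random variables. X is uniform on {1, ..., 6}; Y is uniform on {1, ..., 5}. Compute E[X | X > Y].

P(X > Y) = 1/2.
Summing X·P(x,y) over outcomes with X > Y gives 7/3.
E[X | X > Y] = (7/3) / (1/2) = 14/3.

14/3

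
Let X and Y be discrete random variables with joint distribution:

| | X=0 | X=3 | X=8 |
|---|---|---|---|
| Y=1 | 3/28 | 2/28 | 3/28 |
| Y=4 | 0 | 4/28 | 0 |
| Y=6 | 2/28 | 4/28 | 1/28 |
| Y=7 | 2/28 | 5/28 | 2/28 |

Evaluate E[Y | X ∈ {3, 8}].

100/21

P(X ∈ {3, 8}) = 3/4.
Σ Y·P over the event = 1·(2/28) + 4·(4/28) + 6·(4/28) + 7·(5/28) + 1·(3/28) + 6·(1/28) + 7·(2/28) = 25/7.
E[Y | X ∈ {3, 8}] = (25/7) / (3/4) = 100/21.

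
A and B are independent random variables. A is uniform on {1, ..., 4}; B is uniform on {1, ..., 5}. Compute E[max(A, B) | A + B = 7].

P(A + B = 7) = 3/20.
Summing max(A,B)·P(x,y) over outcomes with A + B = 7 gives 13/20.
E[max(A, B) | A + B = 7] = (13/20) / (3/20) = 13/3.

13/3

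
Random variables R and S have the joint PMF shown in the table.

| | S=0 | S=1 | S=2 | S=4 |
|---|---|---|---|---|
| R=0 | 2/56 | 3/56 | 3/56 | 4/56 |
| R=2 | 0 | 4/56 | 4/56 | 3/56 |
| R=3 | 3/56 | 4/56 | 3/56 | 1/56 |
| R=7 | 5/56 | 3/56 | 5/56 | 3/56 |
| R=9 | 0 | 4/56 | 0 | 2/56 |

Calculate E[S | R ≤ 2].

P(R ≤ 2) = 23/56.
Summing S·P(R=x,S=y) over the conditioning event gives 7/8.
E[S | R ≤ 2] = (7/8) / (23/56) = 49/23.

49/23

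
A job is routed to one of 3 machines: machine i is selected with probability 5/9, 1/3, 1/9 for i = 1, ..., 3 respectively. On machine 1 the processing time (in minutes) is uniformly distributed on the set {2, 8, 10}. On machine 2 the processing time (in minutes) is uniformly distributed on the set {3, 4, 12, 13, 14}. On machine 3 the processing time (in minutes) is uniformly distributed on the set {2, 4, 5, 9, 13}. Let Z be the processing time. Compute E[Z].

E[Z | machine 1] = (2+8+10)/3 = 20/3.
E[Z | machine 2] = (3+4+12+13+14)/5 = 46/5.
E[Z | machine 3] = (2+4+5+9+13)/5 = 33/5.
By the law of total expectation,
E[Z] = (5/9)·(20/3) + (1/3)·(46/5) + (1/9)·(33/5) = 1013/135.

1013/135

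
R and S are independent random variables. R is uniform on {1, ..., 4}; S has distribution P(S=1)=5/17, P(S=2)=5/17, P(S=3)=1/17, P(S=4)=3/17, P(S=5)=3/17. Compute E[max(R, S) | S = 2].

P(S = 2) = 5/17.
Summing max(R,S)·P(x,y) over outcomes with S = 2 gives 55/68.
E[max(R, S) | S = 2] = (55/68) / (5/17) = 11/4.

11/4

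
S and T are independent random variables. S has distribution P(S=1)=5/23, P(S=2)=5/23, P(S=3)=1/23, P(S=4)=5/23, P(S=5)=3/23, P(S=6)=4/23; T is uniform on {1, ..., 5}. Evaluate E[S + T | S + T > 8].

P(S + T > 8) = 1/5.
Summing (S+T)·P(x,y) over outcomes with S + T > 8 gives 222/115.
E[S + T | S + T > 8] = (222/115) / (1/5) = 222/23.

222/23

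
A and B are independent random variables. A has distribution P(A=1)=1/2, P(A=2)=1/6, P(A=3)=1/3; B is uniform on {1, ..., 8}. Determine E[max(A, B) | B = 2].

7/3

P(B = 2) = 1/8.
Summing max(A,B)·P(x,y) over outcomes with B = 2 gives 7/24.
E[max(A, B) | B = 2] = (7/24) / (1/8) = 7/3.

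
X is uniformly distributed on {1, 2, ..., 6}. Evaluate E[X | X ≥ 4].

5

Given X ≥ 4, X is equally likely to be any of {4, 5, 6}.
E[X | X ≥ 4] = (4 + 5 + 6) / 3 = 5.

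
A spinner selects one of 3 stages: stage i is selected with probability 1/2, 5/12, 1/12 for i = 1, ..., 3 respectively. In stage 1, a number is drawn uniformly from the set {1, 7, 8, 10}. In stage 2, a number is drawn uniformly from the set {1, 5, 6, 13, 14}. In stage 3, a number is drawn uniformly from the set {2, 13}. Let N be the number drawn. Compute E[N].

E[N | stage 1] = (1+7+8+10)/4 = 13/2.
E[N | stage 2] = (1+5+6+13+14)/5 = 39/5.
E[N | stage 3] = (2+13)/2 = 15/2.
E[N] = (1/2)·(13/2) + (5/12)·(39/5) + (1/12)·(15/2) = 57/8.

57/8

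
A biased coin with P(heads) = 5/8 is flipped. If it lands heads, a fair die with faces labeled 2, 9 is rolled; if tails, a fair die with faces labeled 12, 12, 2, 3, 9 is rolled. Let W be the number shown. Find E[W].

503/80

E[W | heads] = (2+9)/2 = 11/2.
E[W | tails] = (12+12+2+3+9)/5 = 38/5.
E[W] = (5/8)·(11/2) + (3/8)·(38/5) = 503/80.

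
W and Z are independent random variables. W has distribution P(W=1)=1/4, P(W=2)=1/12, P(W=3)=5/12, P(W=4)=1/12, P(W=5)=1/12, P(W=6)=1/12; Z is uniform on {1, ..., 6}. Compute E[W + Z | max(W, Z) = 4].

P(max(W, Z) = 4) = 13/72.
Summing (W+Z)·P(x,y) over outcomes with max(W, Z) = 4 gives 41/36.
E[W + Z | max(W, Z) = 4] = (41/36) / (13/72) = 82/13.

82/13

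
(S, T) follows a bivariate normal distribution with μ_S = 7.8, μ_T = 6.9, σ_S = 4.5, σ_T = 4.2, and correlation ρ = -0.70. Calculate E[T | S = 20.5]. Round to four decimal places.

For a bivariate normal, E[T | S=x] = μ_T + ρ·(σ_T/σ_S)·(x − μ_S).
E[T | S=20.5] = 6.9 + (-0.70)·(4.2/4.5)·(20.5 − (7.8)) = 6.9 + (-0.65333)·(12.7) = -1.3973.

-1.3973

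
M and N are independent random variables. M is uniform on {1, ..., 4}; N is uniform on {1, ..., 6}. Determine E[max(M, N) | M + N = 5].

7/2

Outcomes with M + N = 5: (1,4), (2,3), (3,2), (4,1), each with probability 1/24.
E[max(M, N) | M + N = 5] = (4 + 3 + 3 + 4) / 4 = 7/2.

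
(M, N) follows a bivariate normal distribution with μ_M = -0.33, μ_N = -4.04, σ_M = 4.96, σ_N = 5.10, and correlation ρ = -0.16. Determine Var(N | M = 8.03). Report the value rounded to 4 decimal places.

Var(N | M=x) = (1 − ρ²)·σ_N².
Var(N | M=8.03) = (5.10)²·(1 − (-0.16)²) = 26.01·0.9744 = 25.3441.

25.3441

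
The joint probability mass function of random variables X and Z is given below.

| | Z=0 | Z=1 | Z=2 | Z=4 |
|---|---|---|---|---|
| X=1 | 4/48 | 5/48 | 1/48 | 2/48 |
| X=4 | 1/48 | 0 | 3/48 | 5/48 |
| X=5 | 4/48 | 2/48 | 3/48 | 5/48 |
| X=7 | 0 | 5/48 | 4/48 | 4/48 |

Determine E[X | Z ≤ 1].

26/7

P(Z ≤ 1) = 7/16.
Summing X·P(X=x,Z=y) over the conditioning event gives 13/8.
E[X | Z ≤ 1] = (13/8) / (7/16) = 26/7.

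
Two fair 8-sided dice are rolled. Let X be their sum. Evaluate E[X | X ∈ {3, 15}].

9

P(X ∈ {3, 15}) = 1/16.
Σ over the event: 3·1/32 + 15·1/32 = 9/16.
E[X | X ∈ {3, 15}] = (9/16) / (1/16) = 9.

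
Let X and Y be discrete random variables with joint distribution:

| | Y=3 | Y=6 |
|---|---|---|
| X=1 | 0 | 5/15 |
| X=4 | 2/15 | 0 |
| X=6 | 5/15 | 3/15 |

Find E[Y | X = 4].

3

P(X = 4) = 2/15.
Summing Y·P(X=x,Y=y) over the conditioning event gives 2/5.
E[Y | X = 4] = (2/5) / (2/15) = 3.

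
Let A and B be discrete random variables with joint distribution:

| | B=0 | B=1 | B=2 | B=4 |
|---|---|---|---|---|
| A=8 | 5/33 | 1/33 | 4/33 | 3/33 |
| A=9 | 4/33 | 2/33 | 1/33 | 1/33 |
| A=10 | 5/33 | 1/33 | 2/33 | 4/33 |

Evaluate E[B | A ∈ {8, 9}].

P(A ∈ {8, 9}) = 7/11.
Σ B·P over the event = 0·(5/33) + 1·(1/33) + 2·(4/33) + 4·(3/33) + 0·(4/33) + 1·(2/33) + 2·(1/33) + 4·(1/33) = 29/33.
E[B | A ∈ {8, 9}] = (29/33) / (7/11) = 29/21.

29/21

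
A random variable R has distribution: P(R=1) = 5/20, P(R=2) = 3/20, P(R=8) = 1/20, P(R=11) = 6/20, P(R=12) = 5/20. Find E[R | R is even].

P(R is even) = 9/20.
Σ over the event: 2·3/20 + 8·1/20 + 12·1/4 = 37/10.
E[R | R is even] = (37/10) / (9/20) = 74/9.

74/9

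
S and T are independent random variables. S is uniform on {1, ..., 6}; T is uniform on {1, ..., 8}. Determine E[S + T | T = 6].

19/2

P(T = 6) = 1/8.
Summing (S+T)·P(x,y) over outcomes with T = 6 gives 19/16.
E[S + T | T = 6] = (19/16) / (1/8) = 19/2.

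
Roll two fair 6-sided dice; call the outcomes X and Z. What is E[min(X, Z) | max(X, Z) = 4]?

16/7

Outcomes with max(X, Z) = 4: (1,4), (2,4), (3,4), (4,1), (4,2), (4,3), (4,4), each with probability 1/36.
E[min(X, Z) | max(X, Z) = 4] = (1 + 2 + 3 + 1 + 2 + 3 + 4) / 7 = 16/7.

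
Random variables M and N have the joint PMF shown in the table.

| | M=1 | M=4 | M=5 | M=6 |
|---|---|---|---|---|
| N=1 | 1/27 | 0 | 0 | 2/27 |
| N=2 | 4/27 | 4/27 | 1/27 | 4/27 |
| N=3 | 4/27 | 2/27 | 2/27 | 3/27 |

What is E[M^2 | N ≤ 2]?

155/8

P(N ≤ 2) = 16/27.
Σ M^2·P over the event = 1·(1/27) + 1·(4/27) + 16·(4/27) + 25·(1/27) + 36·(2/27) + 36·(4/27) = 310/27.
E[M^2 | N ≤ 2] = (310/27) / (16/27) = 155/8.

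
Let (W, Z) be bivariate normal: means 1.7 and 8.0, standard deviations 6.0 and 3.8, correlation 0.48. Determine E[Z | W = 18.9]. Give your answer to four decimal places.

13.2288

E[Z | W=x] = μ_Z + ρ(σ_Z/σ_W)(x − μ_W) for jointly normal variables.
E[Z | W=18.9] = 8.0 + (0.48)·(3.8/6.0)·(18.9 − (1.7)) = 8.0 + (0.304)·(17.2) = 13.2288.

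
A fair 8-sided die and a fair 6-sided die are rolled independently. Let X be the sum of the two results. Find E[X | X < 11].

P(X < 11) = 19/24.
E[X | X < 11] = (11/2) / (19/24) = 132/19.

132/19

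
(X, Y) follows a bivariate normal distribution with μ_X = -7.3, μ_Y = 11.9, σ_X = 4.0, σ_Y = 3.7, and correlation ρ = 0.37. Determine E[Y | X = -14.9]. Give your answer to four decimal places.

9.2989

For a bivariate normal, E[Y | X=x] = μ_Y + ρ·(σ_Y/σ_X)·(x − μ_X).
E[Y | X=-14.9] = 11.9 + (0.37)·(3.7/4.0)·(-14.9 − (-7.3)) = 11.9 + (0.34225)·(-7.6) = 9.2989.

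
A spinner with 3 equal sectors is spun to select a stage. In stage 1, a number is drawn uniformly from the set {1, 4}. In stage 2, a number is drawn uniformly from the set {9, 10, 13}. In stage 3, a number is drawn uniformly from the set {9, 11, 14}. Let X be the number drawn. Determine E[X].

49/6

E[X | stage 1] = (1+4)/2 = 5/2.
E[X | stage 2] = (9+10+13)/3 = 32/3.
E[X | stage 3] = (9+11+14)/3 = 34/3.
E[X] = (1/3)·(5/2) + (1/3)·(32/3) + (1/3)·(34/3) = 49/6.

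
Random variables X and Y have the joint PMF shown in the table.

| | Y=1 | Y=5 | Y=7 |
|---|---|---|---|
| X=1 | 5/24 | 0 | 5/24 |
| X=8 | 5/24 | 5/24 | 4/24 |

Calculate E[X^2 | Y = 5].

P(Y = 5) = 5/24.
Σ X^2·P over the event = 64·(5/24) = 40/3.
E[X^2 | Y = 5] = (40/3) / (5/24) = 64.

64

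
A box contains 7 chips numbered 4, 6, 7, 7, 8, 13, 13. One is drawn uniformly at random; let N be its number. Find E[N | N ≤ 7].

P(N ≤ 7) = 4/7.
Σ over the event: 4·1/7 + 6·1/7 + 7·2/7 = 24/7.
E[N | N ≤ 7] = (24/7) / (4/7) = 6.

6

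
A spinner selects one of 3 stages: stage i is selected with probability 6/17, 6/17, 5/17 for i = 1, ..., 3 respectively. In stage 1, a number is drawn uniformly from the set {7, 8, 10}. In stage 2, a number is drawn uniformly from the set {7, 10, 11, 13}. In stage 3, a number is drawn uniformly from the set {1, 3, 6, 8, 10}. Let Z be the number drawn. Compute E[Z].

E[Z | stage 1] = (7+8+10)/3 = 25/3.
E[Z | stage 2] = (7+10+11+13)/4 = 41/4.
E[Z | stage 3] = (1+3+6+8+10)/5 = 28/5.
E[Z] = (6/17)·(25/3) + (6/17)·(41/4) + (5/17)·(28/5) = 279/34.

279/34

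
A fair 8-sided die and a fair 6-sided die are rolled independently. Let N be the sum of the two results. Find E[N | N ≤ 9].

P(N ≤ 9) = 11/16.
Σ over the event: 2·1/48 + 3·1/24 + 4·1/16 + 5·1/12 + 6·5/48 + 7·1/8 + 8·1/8 + 9·1/8 = 107/24.
E[N | N ≤ 9] = (107/24) / (11/16) = 214/33.

214/33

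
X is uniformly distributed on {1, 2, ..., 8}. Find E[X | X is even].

5

Given X is even, X is equally likely to be any of {2, 4, 6, 8}.
E[X | X is even] = (2 + 4 + 6 + 8) / 4 = 5.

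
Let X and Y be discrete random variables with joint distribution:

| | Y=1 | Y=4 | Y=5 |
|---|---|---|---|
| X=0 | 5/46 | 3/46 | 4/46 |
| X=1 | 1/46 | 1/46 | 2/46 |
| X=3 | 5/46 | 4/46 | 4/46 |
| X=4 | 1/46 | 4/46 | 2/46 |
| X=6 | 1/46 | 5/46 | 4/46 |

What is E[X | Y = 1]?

2

P(Y = 1) = 13/46.
Summing X·P(X=x,Y=y) over the conditioning event gives 13/23.
E[X | Y = 1] = (13/23) / (13/46) = 2.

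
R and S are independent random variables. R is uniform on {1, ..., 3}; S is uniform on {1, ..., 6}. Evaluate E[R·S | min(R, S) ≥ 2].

10

Outcomes with min(R, S) ≥ 2: (2,2), (2,3), (2,4), (2,5), (2,6), (3,2), (3,3), (3,4), (3,5), (3,6), each with probability 1/18.
E[R·S | min(R, S) ≥ 2] = (4 + 6 + 8 + 10 + 12 + 6 + 9 + 12 + 15 + 18) / 10 = 10.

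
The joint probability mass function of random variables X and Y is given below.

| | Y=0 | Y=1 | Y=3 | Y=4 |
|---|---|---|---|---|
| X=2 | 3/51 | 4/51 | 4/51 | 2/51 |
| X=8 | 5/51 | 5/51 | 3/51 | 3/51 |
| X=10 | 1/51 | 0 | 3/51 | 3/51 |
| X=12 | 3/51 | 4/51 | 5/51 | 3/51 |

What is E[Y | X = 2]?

24/13

P(X = 2) = 13/51.
Σ Y·P over the event = 0·(3/51) + 1·(4/51) + 3·(4/51) + 4·(2/51) = 8/17.
E[Y | X = 2] = (8/17) / (13/51) = 24/13.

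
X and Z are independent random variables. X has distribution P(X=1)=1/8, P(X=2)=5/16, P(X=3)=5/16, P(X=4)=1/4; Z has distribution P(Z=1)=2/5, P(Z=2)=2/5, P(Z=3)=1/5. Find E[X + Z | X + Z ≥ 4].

309/62

P(X + Z ≥ 4) = 31/40.
Summing (X+Z)·P(x,y) over outcomes with X + Z ≥ 4 gives 309/80.
E[X + Z | X + Z ≥ 4] = (309/80) / (31/40) = 309/62.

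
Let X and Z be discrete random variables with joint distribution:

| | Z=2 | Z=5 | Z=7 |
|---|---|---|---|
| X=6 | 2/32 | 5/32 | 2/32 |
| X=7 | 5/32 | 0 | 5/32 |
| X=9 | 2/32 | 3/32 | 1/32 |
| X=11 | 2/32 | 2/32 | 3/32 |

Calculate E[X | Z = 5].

P(Z = 5) = 5/16.
Σ X·P over the event = 6·(5/32) + 9·(3/32) + 11·(2/32) = 79/32.
E[X | Z = 5] = (79/32) / (5/16) = 79/10.

79/10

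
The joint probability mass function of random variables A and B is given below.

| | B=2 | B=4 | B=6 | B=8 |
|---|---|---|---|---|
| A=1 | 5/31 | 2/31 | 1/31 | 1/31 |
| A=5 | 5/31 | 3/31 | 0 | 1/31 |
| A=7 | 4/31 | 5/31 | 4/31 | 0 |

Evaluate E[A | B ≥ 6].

P(B ≥ 6) = 7/31.
Summing A·P(A=x,B=y) over the conditioning event gives 35/31.
E[A | B ≥ 6] = (35/31) / (7/31) = 5.

5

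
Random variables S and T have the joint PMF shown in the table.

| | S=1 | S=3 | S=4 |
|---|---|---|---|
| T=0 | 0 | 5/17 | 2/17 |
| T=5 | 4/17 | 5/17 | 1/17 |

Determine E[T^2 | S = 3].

25/2

P(S = 3) = 10/17.
Σ T^2·P over the event = 0·(5/17) + 25·(5/17) = 125/17.
E[T^2 | S = 3] = (125/17) / (10/17) = 25/2.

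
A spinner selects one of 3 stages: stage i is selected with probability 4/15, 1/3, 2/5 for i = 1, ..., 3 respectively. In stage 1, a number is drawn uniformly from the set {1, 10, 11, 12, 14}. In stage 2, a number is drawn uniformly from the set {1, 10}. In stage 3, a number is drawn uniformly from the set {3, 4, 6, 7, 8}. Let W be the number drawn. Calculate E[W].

199/30

E[W | stage 1] = (1+10+11+12+14)/5 = 48/5.
E[W | stage 2] = (1+10)/2 = 11/2.
E[W | stage 3] = (3+4+6+7+8)/5 = 28/5.
By the law of total expectation,
E[W] = (4/15)·(48/5) + (1/3)·(11/2) + (2/5)·(28/5) = 199/30.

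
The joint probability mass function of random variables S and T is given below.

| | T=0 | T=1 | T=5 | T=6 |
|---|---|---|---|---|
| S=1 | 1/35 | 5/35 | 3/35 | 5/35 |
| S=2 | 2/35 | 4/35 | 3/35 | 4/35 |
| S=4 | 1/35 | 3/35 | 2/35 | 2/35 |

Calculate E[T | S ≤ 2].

31/9

P(S ≤ 2) = 27/35.
Σ T·P over the event = 0·(1/35) + 1·(5/35) + 5·(3/35) + 6·(5/35) + 0·(2/35) + 1·(4/35) + 5·(3/35) + 6·(4/35) = 93/35.
E[T | S ≤ 2] = (93/35) / (27/35) = 31/9.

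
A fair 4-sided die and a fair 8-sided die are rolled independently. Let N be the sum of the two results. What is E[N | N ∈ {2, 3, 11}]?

6

P(N ∈ {2, 3, 11}) = 5/32.
Σ over the event: 2·1/32 + 3·1/16 + 11·1/16 = 15/16.
E[N | N ∈ {2, 3, 11}] = (15/16) / (5/32) = 6.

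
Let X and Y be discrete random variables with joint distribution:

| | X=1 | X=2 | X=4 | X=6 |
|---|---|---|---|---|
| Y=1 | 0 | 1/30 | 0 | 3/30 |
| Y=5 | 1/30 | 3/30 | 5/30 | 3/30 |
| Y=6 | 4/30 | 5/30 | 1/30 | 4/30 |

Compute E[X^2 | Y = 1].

28

P(Y = 1) = 2/15.
Σ X^2·P over the event = 4·(1/30) + 36·(3/30) = 56/15.
E[X^2 | Y = 1] = (56/15) / (2/15) = 28.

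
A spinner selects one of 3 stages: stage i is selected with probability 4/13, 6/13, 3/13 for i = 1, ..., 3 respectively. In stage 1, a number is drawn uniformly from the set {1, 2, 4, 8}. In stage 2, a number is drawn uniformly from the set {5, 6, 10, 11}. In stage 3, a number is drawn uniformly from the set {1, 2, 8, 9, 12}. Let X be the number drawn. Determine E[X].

E[X | stage 1] = (1+2+4+8)/4 = 15/4.
E[X | stage 2] = (5+6+10+11)/4 = 8.
E[X | stage 3] = (1+2+8+9+12)/5 = 32/5.
By the law of total expectation,
E[X] = (4/13)·(15/4) + (6/13)·(8) + (3/13)·(32/5) = 411/65.

411/65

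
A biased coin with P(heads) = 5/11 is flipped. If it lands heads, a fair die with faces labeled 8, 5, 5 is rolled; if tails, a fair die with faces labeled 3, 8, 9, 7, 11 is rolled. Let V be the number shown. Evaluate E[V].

378/55

E[V | heads] = (8+5+5)/3 = 6.
E[V | tails] = (3+8+9+7+11)/5 = 38/5.
E[V] = (5/11)·(6) + (6/11)·(38/5) = 378/55.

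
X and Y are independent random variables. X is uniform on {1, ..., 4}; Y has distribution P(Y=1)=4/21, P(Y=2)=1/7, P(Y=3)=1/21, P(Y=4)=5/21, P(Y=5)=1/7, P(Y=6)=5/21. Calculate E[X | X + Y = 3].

P(X + Y = 3) = 1/12.
Summing X·P(x,y) over outcomes with X + Y = 3 gives 11/84.
E[X | X + Y = 3] = (11/84) / (1/12) = 11/7.

11/7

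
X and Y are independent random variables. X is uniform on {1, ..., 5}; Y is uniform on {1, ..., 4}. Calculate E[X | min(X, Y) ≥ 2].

P(min(X, Y) ≥ 2) = 3/5.
Summing X·P(x,y) over outcomes with min(X, Y) ≥ 2 gives 21/10.
E[X | min(X, Y) ≥ 2] = (21/10) / (3/5) = 7/2.

7/2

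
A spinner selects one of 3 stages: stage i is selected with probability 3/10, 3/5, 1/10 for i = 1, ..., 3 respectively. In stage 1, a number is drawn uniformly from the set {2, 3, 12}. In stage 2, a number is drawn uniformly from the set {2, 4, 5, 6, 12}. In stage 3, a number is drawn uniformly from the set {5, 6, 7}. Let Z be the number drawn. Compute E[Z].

289/50

E[Z | stage 1] = (2+3+12)/3 = 17/3.
E[Z | stage 2] = (2+4+5+6+12)/5 = 29/5.
E[Z | stage 3] = (5+6+7)/3 = 6.
E[Z] = (3/10)·(17/3) + (3/5)·(29/5) + (1/10)·(6) = 289/50.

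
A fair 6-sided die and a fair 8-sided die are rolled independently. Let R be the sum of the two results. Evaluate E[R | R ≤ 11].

P(R ≤ 11) = 7/8.
E[R | R ≤ 11] = (77/12) / (7/8) = 22/3.

22/3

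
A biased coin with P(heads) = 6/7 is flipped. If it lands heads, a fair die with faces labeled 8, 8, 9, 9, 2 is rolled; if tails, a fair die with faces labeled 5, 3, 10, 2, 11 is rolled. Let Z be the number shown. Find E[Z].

247/35

E[Z | heads] = (8+8+9+9+2)/5 = 36/5.
E[Z | tails] = (5+3+10+2+11)/5 = 31/5.
E[Z] = (6/7)·(36/5) + (1/7)·(31/5) = 247/35.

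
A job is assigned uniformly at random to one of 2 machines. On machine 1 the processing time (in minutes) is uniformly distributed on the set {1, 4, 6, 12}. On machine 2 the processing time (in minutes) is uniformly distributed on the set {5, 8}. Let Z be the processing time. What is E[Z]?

49/8

E[Z | machine 1] = (1+4+6+12)/4 = 23/4.
E[Z | machine 2] = (5+8)/2 = 13/2.
E[Z] = (1/2)·(23/4) + (1/2)·(13/2) = 49/8.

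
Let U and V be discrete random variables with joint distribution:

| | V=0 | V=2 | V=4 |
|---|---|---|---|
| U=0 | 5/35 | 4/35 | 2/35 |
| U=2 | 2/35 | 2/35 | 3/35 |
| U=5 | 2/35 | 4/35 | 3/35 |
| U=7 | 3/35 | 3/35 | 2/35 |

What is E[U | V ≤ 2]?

16/5

P(V ≤ 2) = 5/7.
Summing U·P(U=x,V=y) over the conditioning event gives 16/7.
E[U | V ≤ 2] = (16/7) / (5/7) = 16/5.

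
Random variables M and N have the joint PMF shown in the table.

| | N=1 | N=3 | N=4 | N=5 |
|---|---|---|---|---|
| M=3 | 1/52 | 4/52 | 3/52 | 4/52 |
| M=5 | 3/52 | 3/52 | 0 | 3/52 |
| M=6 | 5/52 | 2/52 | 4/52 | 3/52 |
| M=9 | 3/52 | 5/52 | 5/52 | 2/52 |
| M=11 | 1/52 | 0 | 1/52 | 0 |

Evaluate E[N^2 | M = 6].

P(M = 6) = 7/26.
Σ N^2·P over the event = 1·(5/52) + 9·(2/52) + 16·(4/52) + 25·(3/52) = 81/26.
E[N^2 | M = 6] = (81/26) / (7/26) = 81/7.

81/7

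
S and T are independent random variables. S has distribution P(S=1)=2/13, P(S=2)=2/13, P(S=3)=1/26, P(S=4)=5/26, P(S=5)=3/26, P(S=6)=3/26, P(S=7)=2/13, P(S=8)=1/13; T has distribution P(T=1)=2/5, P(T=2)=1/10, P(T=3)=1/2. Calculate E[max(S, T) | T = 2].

58/13

P(T = 2) = 1/10.
Summing max(S,T)·P(x,y) over outcomes with T = 2 gives 29/65.
E[max(S, T) | T = 2] = (29/65) / (1/10) = 58/13.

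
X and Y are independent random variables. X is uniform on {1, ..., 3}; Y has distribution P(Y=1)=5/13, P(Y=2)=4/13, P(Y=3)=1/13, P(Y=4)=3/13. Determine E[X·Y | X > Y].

7/2

P(X > Y) = 14/39.
Summing XY·P(x,y) over outcomes with X > Y gives 49/39.
E[X·Y | X > Y] = (49/39) / (14/39) = 7/2.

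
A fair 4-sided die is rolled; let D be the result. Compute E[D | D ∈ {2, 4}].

P(D ∈ {2, 4}) = 1/2.
Σ over the event: 2·1/4 + 4·1/4 = 3/2.
E[D | D ∈ {2, 4}] = (3/2) / (1/2) = 3.

3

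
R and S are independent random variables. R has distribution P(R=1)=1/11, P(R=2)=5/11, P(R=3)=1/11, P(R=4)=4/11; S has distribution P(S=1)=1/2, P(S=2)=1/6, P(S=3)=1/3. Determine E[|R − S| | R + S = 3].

P(R + S = 3) = 8/33.
Summing |R−S|·P(x,y) over outcomes with R + S = 3 gives 8/33.
E[|R − S| | R + S = 3] = (8/33) / (8/33) = 1.

1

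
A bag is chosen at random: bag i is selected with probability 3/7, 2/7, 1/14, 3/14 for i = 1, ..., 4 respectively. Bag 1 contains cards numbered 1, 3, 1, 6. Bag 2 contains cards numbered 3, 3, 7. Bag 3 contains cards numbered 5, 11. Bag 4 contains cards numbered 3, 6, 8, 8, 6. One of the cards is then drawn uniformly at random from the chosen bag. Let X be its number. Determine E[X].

259/60

E[X | bag 1] = (1+3+1+6)/4 = 11/4.
E[X | bag 2] = (3+3+7)/3 = 13/3.
E[X | bag 3] = (5+11)/2 = 8.
E[X | bag 4] = (3+6+8+8+6)/5 = 31/5.
E[X] = (3/7)·(11/4) + (2/7)·(13/3) + (1/14)·(8) + (3/14)·(31/5) = 259/60.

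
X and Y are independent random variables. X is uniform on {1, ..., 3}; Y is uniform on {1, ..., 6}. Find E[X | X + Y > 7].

8/3

Outcomes with X + Y > 7: (2,6), (3,5), (3,6), each with probability 1/18.
E[X | X + Y > 7] = (2 + 3 + 3) / 3 = 8/3.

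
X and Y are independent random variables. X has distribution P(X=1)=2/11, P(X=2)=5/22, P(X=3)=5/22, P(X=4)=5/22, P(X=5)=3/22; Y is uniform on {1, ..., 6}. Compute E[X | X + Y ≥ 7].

7/2

P(X + Y ≥ 7) = 16/33.
Summing X·P(x,y) over outcomes with X + Y ≥ 7 gives 56/33.
E[X | X + Y ≥ 7] = (56/33) / (16/33) = 7/2.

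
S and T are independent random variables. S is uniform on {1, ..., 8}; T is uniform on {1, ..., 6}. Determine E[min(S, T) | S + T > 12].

P(S + T > 12) = 1/16.
Summing min(S,T)·P(x,y) over outcomes with S + T > 12 gives 17/48.
E[min(S, T) | S + T > 12] = (17/48) / (1/16) = 17/3.

17/3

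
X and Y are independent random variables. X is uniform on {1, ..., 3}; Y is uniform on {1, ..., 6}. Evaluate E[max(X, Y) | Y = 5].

Outcomes with Y = 5: (1,5), (2,5), (3,5), each with probability 1/18.
E[max(X, Y) | Y = 5] = (5 + 5 + 5) / 3 = 5.

5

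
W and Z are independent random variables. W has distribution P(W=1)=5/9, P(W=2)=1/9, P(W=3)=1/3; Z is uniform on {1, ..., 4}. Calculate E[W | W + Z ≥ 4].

P(W + Z ≥ 4) = 25/36.
Summing W·P(x,y) over outcomes with W + Z ≥ 4 gives 13/9.
E[W | W + Z ≥ 4] = (13/9) / (25/36) = 52/25.

52/25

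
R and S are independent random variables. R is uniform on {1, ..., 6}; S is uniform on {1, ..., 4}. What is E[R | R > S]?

P(R > S) = 7/12.
Summing R·P(x,y) over outcomes with R > S gives 8/3.
E[R | R > S] = (8/3) / (7/12) = 32/7.

32/7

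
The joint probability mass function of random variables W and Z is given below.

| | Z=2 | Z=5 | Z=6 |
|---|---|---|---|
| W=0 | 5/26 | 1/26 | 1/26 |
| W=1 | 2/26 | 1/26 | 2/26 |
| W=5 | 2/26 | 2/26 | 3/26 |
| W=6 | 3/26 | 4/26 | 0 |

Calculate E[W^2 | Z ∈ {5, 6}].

P(Z ∈ {5, 6}) = 7/13.
Σ W^2·P over the event = 0·(1/26) + 0·(1/26) + 1·(1/26) + 1·(2/26) + 25·(2/26) + 25·(3/26) + 36·(4/26) = 136/13.
E[W^2 | Z ∈ {5, 6}] = (136/13) / (7/13) = 136/7.

136/7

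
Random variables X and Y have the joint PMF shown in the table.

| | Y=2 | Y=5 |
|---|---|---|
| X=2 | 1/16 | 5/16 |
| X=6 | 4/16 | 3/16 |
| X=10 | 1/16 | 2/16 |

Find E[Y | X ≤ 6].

P(X ≤ 6) = 13/16.
Σ Y·P over the event = 2·(1/16) + 5·(5/16) + 2·(4/16) + 5·(3/16) = 25/8.
E[Y | X ≤ 6] = (25/8) / (13/16) = 50/13.

50/13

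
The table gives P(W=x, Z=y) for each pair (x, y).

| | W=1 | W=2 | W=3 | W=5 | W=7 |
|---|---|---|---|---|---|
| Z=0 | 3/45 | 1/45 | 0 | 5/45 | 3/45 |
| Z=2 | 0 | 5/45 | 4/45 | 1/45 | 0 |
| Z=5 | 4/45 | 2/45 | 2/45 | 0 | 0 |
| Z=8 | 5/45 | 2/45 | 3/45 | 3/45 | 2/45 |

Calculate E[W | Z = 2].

P(Z = 2) = 2/9.
Summing W·P(W=x,Z=y) over the conditioning event gives 3/5.
E[W | Z = 2] = (3/5) / (2/9) = 27/10.

27/10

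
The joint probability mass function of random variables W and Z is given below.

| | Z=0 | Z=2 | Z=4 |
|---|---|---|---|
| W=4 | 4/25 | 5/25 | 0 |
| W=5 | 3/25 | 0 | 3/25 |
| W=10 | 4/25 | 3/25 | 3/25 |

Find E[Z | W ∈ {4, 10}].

P(W ∈ {4, 10}) = 19/25.
Σ Z·P over the event = 0·(4/25) + 2·(5/25) + 0·(4/25) + 2·(3/25) + 4·(3/25) = 28/25.
E[Z | W ∈ {4, 10}] = (28/25) / (19/25) = 28/19.

28/19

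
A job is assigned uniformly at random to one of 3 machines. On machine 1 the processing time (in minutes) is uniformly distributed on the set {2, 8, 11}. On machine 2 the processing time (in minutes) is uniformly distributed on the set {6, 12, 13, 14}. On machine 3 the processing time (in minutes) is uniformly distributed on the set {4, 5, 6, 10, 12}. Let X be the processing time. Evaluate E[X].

E[X | machine 1] = (2+8+11)/3 = 7.
E[X | machine 2] = (6+12+13+14)/4 = 45/4.
E[X | machine 3] = (4+5+6+10+12)/5 = 37/5.
E[X] = (1/3)·(7) + (1/3)·(45/4) + (1/3)·(37/5) = 171/20.

171/20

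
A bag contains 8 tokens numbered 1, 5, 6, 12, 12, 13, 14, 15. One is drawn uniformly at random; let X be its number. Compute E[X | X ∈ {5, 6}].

P(X ∈ {5, 6}) = 1/4.
Σ over the event: 5·1/8 + 6·1/8 = 11/8.
E[X | X ∈ {5, 6}] = (11/8) / (1/4) = 11/2.

11/2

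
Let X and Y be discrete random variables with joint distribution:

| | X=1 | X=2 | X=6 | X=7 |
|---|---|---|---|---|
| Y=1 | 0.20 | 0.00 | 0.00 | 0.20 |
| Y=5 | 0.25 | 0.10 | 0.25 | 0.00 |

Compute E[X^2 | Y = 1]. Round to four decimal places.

P(Y = 1) = 0.40.
Σ X^2·P over the event = 1·(0.20) + 49·(0.20) = 10.00.
E[X^2 | Y = 1] = (10.00) / (0.40) = 25.0000.

25.0000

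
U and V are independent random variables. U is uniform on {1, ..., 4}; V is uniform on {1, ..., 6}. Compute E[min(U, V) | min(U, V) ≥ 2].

41/15

P(min(U, V) ≥ 2) = 5/8.
Summing min(U,V)·P(x,y) over outcomes with min(U, V) ≥ 2 gives 41/24.
E[min(U, V) | min(U, V) ≥ 2] = (41/24) / (5/8) = 41/15.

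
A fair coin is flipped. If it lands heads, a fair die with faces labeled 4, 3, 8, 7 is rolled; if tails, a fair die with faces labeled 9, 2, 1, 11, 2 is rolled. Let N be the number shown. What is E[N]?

21/4

E[N | heads] = (4+3+8+7)/4 = 11/2.
E[N | tails] = (9+2+1+11+2)/5 = 5.
E[N] = (1/2)·(11/2) + (1/2)·(5) = 21/4.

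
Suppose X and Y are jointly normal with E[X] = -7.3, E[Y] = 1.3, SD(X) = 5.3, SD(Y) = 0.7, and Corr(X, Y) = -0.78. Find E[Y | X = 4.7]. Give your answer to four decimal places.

The regression of Y on X has slope ρ·σ_Y/σ_X and passes through (μ_X, μ_Y).
E[Y | X=4.7] = 1.3 + (-0.78)·(0.7/5.3)·(4.7 − (-7.3)) = 1.3 + (-0.10302)·(12) = 0.0638.

0.0638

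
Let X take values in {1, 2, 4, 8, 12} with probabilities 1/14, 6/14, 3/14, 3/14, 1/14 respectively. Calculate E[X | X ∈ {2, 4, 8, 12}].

P(X ∈ {2, 4, 8, 12}) = 13/14.
Σ over the event: 2·3/7 + 4·3/14 + 8·3/14 + 12·1/14 = 30/7.
E[X | X ∈ {2, 4, 8, 12}] = (30/7) / (13/14) = 60/13.

60/13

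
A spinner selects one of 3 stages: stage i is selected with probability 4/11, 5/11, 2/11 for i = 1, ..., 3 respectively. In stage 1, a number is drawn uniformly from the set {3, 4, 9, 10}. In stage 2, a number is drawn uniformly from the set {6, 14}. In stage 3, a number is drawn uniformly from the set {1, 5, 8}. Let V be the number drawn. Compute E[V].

256/33

E[V | stage 1] = (3+4+9+10)/4 = 13/2.
E[V | stage 2] = (6+14)/2 = 10.
E[V | stage 3] = (1+5+8)/3 = 14/3.
By the law of total expectation,
E[V] = (4/11)·(13/2) + (5/11)·(10) + (2/11)·(14/3) = 256/33.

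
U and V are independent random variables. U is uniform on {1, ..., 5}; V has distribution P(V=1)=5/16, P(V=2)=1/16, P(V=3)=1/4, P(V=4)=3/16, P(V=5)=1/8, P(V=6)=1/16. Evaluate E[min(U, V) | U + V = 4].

11/10

P(U + V = 4) = 1/8.
Summing min(U,V)·P(x,y) over outcomes with U + V = 4 gives 11/80.
E[min(U, V) | U + V = 4] = (11/80) / (1/8) = 11/10.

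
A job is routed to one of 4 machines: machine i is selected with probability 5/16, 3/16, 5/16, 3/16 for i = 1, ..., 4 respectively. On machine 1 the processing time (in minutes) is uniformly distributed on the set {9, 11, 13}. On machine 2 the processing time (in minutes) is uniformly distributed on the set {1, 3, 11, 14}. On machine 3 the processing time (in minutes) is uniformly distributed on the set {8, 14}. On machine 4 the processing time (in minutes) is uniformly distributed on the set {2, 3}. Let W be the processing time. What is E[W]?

E[W | machine 1] = (9+11+13)/3 = 11.
E[W | machine 2] = (1+3+11+14)/4 = 29/4.
E[W | machine 3] = (8+14)/2 = 11.
E[W | machine 4] = (2+3)/2 = 5/2.
By the law of total expectation,
E[W] = (5/16)·(11) + (3/16)·(29/4) + (5/16)·(11) + (3/16)·(5/2) = 557/64.

557/64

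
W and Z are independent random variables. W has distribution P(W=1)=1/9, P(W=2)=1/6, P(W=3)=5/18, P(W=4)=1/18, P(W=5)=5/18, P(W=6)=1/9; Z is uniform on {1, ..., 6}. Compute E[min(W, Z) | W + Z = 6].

P(W + Z = 6) = 4/27.
Summing min(W,Z)·P(x,y) over outcomes with W + Z = 6 gives 5/18.
E[min(W, Z) | W + Z = 6] = (5/18) / (4/27) = 15/8.

15/8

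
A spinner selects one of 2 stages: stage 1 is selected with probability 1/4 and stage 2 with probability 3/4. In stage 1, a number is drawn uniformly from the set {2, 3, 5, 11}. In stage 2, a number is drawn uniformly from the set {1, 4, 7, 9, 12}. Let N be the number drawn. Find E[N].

501/80

E[N | stage 1] = (2+3+5+11)/4 = 21/4.
E[N | stage 2] = (1+4+7+9+12)/5 = 33/5.
E[N] = (1/4)·(21/4) + (3/4)·(33/5) = 501/80.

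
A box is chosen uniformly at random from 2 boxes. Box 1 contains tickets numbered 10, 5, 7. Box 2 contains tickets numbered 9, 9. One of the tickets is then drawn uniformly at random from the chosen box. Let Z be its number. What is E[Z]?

E[Z | box 1] = (10+5+7)/3 = 22/3.
E[Z | box 2] = (9+9)/2 = 9.
By the law of total expectation,
E[Z] = (1/2)·(22/3) + (1/2)·(9) = 49/6.

49/6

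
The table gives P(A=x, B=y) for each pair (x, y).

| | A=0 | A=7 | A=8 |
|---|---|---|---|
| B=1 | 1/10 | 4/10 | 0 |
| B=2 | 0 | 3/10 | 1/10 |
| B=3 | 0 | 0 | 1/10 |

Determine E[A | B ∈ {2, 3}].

P(B ∈ {2, 3}) = 1/2.
Σ A·P over the event = 7·(3/10) + 8·(1/10) + 8·(1/10) = 37/10.
E[A | B ∈ {2, 3}] = (37/10) / (1/2) = 37/5.

37/5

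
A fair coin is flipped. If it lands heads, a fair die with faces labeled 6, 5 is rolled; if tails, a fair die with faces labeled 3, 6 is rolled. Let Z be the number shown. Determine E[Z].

E[Z | heads] = (6+5)/2 = 11/2.
E[Z | tails] = (3+6)/2 = 9/2.
E[Z] = (1/2)·(11/2) + (1/2)·(9/2) = 5.

5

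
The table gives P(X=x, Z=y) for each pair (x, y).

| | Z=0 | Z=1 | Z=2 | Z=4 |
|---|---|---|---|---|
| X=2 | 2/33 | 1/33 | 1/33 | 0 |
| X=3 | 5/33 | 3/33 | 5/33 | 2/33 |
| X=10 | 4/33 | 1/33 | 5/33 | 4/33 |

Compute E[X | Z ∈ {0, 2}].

P(Z ∈ {0, 2}) = 2/3.
Σ X·P over the event = 2·(2/33) + 2·(1/33) + 3·(5/33) + 3·(5/33) + 10·(4/33) + 10·(5/33) = 42/11.
E[X | Z ∈ {0, 2}] = (42/11) / (2/3) = 63/11.

63/11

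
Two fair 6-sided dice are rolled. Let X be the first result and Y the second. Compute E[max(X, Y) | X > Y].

P(X > Y) = 5/12.
Summing max(X,Y)·P(x,y) over outcomes with X > Y gives 35/18.
E[max(X, Y) | X > Y] = (35/18) / (5/12) = 14/3.

14/3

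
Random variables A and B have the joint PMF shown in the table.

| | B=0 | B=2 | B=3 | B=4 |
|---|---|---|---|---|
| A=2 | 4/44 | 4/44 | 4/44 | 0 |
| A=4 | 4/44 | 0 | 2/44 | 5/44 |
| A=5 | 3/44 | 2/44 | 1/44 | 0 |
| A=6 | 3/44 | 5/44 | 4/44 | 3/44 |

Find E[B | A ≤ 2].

5/3

P(A ≤ 2) = 3/11.
Σ B·P over the event = 0·(4/44) + 2·(4/44) + 3·(4/44) = 5/11.
E[B | A ≤ 2] = (5/11) / (3/11) = 5/3.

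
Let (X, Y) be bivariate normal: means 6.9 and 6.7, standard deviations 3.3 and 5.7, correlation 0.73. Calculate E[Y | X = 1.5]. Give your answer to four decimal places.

-0.1089

The regression of Y on X has slope ρ·σ_Y/σ_X and passes through (μ_X, μ_Y).
E[Y | X=1.5] = 6.7 + (0.73)·(5.7/3.3)·(1.5 − (6.9)) = 6.7 + (1.2609)·(-5.4) = -0.1089.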